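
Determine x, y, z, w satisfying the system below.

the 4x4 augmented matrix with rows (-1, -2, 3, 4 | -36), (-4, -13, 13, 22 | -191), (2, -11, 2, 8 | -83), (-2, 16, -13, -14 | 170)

Forward elimination on [A|b]:
R2 <- R2 - (4)*R1:  [   0   -5    1    6  -47 ]
R3 <- R3 - (-2)*R1:  [    0   -15     8    16  -155 ]
R4 <- R4 - (2)*R1:  [   0   20  -19  -22  242 ]
R3 <- R3 - (3)*R2:  [   0    0    5   -2  -14 ]
R4 <- R4 - (-4)*R2:  [   0    0  -15    2   54 ]
R4 <- R4 - (-3)*R3:  [  0   0   0  -4  12 ]
Row echelon form:
[ -1  -2  3   4  |  -36 ]
[  0  -5  1   6  |  -47 ]
[  0   0  5  -2  |  -14 ]
[  0   0  0  -4  |   12 ]
Back-substitution:
w = (12) / -4 = -3
z = (-14 - (-2)*(-3)) / 5 = -4
y = (-47 - (1)*(-4) - (6)*(-3)) / -5 = 5
x = (-36 - (-2)*(5) - (3)*(-4) - (4)*(-3)) / -1 = 2

(2, 5, -4, -3)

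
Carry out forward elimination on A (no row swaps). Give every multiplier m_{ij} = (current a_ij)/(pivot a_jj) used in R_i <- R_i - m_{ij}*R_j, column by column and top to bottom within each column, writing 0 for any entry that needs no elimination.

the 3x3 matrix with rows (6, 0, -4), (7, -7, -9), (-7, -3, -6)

multipliers: 7/6, -7/6, 3/7

Forward elimination:
R2 <- R2 - (7/6)*R1:  [     0     -7  -13/3 ]
R3 <- R3 - (-7/6)*R1:  [     0     -3  -32/3 ]
R3 <- R3 - (3/7)*R2:  [       0        0  -185/21 ]
Multipliers (in order of application): m_{21} = 7/6, m_{31} = -7/6, m_{32} = 3/7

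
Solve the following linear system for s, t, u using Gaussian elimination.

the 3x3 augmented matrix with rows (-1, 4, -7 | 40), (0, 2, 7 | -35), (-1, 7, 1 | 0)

(-5, 0, -5)

Forward elimination on [A|b]:
R3 <- R3 - (1)*R1:  [   0    3    8  -40 ]
R3 <- R3 - (3/2)*R2:  [    0     0  -5/2  25/2 ]
Row echelon form:
[ -1  4    -7  |    40 ]
[  0  2     7  |   -35 ]
[  0  0  -5/2  |  25/2 ]
Back-substitution:
u = (25/2) / (-5/2) = -5
t = (-35 - (7)*(-5)) / 2 = 0
s = (40 - (4)*(0) - (-7)*(-5)) / -1 = -5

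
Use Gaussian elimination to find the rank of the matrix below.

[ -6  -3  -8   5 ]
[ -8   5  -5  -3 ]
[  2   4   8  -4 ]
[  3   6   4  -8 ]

Row reduction:
R2 <- R2 - (4/3)*R1:  [     0      9   17/3  -29/3 ]
R3 <- R3 - (-1/3)*R1:  [    0     3  16/3  -7/3 ]
R4 <- R4 - (-1/2)*R1:  [     0    9/2      0  -11/2 ]
R3 <- R3 - (1/3)*R2:  [    0     0  31/9   8/9 ]
R4 <- R4 - (1/2)*R2:  [     0      0  -17/6   -2/3 ]
R4 <- R4 - (-51/62)*R3:  [    0     0     0  2/31 ]
Row echelon form:
[ -6  -3    -8      5 ]
[  0   9  17/3  -29/3 ]
[  0   0  31/9    8/9 ]
[  0   0     0   2/31 ]
Nonzero rows / pivot columns: 4

rank(A) = 4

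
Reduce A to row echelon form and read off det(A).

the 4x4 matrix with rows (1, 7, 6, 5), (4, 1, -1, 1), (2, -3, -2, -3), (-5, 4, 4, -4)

Forward elimination:
R2 <- R2 - (4)*R1:  [   0  -27  -25  -19 ]
R3 <- R3 - (2)*R1:  [   0  -17  -14  -13 ]
R4 <- R4 - (-5)*R1:  [  0  39  34  21 ]
R3 <- R3 - (17/27)*R2:  [      0       0   47/27  -28/27 ]
R4 <- R4 - (-13/9)*R2:  [     0      0  -19/9  -58/9 ]
R4 <- R4 - (-57/47)*R3:  [       0        0        0  -362/47 ]
Upper-triangular form:
[ 1    7      6        5 ]
[ 0  -27    -25      -19 ]
[ 0    0  47/27   -28/27 ]
[ 0    0      0  -362/47 ]
det(A) = (-1)^0 * (1) * (-27) * (47/27) * (-362/47) = 362  (0 row swaps -> sign +1)

det(A) = 362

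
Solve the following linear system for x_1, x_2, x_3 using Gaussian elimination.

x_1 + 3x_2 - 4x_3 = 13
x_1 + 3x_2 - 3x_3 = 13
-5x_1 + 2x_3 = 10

(-2, 5, 0)

Forward elimination on [A|b]:
R2 <- R2 - (1)*R1:  [ 0  0  1  0 ]
R3 <- R3 - (-5)*R1:  [   0   15  -18   75 ]
R2 <-> R3   (pivot in column 2 was zero)
[ 1   3   -4  13 ]
[ 0  15  -18  75 ]
[ 0   0    1   0 ]
Row echelon form:
[ 1   3   -4  |  13 ]
[ 0  15  -18  |  75 ]
[ 0   0    1  |   0 ]
Back-substitution:
x_3 = (0) / 1 = 0
x_2 = (75 - (-18)*(0)) / 15 = 5
x_1 = (13 - (3)*(5) - (-4)*(0)) / 1 = -2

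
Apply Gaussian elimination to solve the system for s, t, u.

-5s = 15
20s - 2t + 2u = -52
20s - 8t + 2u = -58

(-3, 1, 5)

Forward elimination on [A|b]:
R2 <- R2 - (-4)*R1:  [  0  -2   2   8 ]
R3 <- R3 - (-4)*R1:  [  0  -8   2   2 ]
R3 <- R3 - (4)*R2:  [   0    0   -6  -30 ]
Row echelon form:
[ -5   0   0  |   15 ]
[  0  -2   2  |    8 ]
[  0   0  -6  |  -30 ]
Back-substitution:
u = (-30) / -6 = 5
t = (8 - (2)*(5)) / -2 = 1
s = (15) / -5 = -3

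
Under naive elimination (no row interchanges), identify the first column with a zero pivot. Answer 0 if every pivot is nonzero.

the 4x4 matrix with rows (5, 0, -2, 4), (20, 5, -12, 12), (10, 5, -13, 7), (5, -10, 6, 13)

Naive forward elimination:
R2 <- R2 - (4)*R1:  [  0   5  -4  -4 ]
R3 <- R3 - (2)*R1:  [  0   5  -9  -1 ]
R4 <- R4 - (1)*R1:  [   0  -10    8    9 ]
R3 <- R3 - (1)*R2:  [  0   0  -5   3 ]
R4 <- R4 - (-2)*R2:  [ 0  0  0  1 ]
All pivots nonzero; naive elimination completes without hitting a zero pivot.

first zero-pivot column = 0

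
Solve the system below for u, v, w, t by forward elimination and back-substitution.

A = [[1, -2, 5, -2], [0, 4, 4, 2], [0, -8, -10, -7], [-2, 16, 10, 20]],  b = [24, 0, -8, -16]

Forward elimination on [A|b]:
R4 <- R4 - (-2)*R1:  [  0  12  20  16  32 ]
R3 <- R3 - (-2)*R2:  [  0   0  -2  -3  -8 ]
R4 <- R4 - (3)*R2:  [  0   0   8  10  32 ]
R4 <- R4 - (-4)*R3:  [  0   0   0  -2   0 ]
Row echelon form:
[ 1  -2   5  -2  |  24 ]
[ 0   4   4   2  |   0 ]
[ 0   0  -2  -3  |  -8 ]
[ 0   0   0  -2  |   0 ]
Back-substitution:
t = (0) / -2 = 0
w = (-8 - (-3)*(0)) / -2 = 4
v = (0 - (4)*(4) - (2)*(0)) / 4 = -4
u = (24 - (-2)*(-4) - (5)*(4) - (-2)*(0)) / 1 = -4

(-4, -4, 4, 0)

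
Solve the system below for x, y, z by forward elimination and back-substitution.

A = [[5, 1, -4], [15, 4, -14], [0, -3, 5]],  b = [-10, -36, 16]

(0, -2, 2)

Forward elimination on [A|b]:
R2 <- R2 - (3)*R1:  [  0   1  -2  -6 ]
R3 <- R3 - (-3)*R2:  [  0   0  -1  -2 ]
Row echelon form:
[ 5  1  -4  |  -10 ]
[ 0  1  -2  |   -6 ]
[ 0  0  -1  |   -2 ]
Back-substitution:
z = (-2) / -1 = 2
y = (-6 - (-2)*(2)) / 1 = -2
x = (-10 - (1)*(-2) - (-4)*(2)) / 5 = 0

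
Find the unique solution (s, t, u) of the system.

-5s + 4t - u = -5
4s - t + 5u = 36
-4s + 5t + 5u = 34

(4, 5, 5)

Forward elimination on [A|b]:
R2 <- R2 - (-4/5)*R1:  [    0  11/5  21/5    32 ]
R3 <- R3 - (4/5)*R1:  [    0   9/5  29/5    38 ]
R3 <- R3 - (9/11)*R2:  [      0       0   26/11  130/11 ]
Row echelon form:
[ -5     4     -1  |      -5 ]
[  0  11/5   21/5  |      32 ]
[  0     0  26/11  |  130/11 ]
Back-substitution:
u = (130/11) / (26/11) = 5
t = (32 - (21/5)*(5)) / (11/5) = 5
s = (-5 - (4)*(5) - (-1)*(5)) / -5 = 4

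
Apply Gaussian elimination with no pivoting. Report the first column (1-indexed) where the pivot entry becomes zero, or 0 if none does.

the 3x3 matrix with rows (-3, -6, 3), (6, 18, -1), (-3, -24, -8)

first zero-pivot column = 0

Naive forward elimination:
R2 <- R2 - (-2)*R1:  [ 0  6  5 ]
R3 <- R3 - (1)*R1:  [   0  -18  -11 ]
R3 <- R3 - (-3)*R2:  [ 0  0  4 ]
All pivots nonzero; naive elimination completes without hitting a zero pivot.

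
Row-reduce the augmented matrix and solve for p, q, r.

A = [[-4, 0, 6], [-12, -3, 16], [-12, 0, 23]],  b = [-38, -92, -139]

(2, -4, -5)

Forward elimination on [A|b]:
R2 <- R2 - (3)*R1:  [  0  -3  -2  22 ]
R3 <- R3 - (3)*R1:  [   0    0    5  -25 ]
Row echelon form:
[ -4   0   6  |  -38 ]
[  0  -3  -2  |   22 ]
[  0   0   5  |  -25 ]
Back-substitution:
r = (-25) / 5 = -5
q = (22 - (-2)*(-5)) / -3 = -4
p = (-38 - (6)*(-5)) / -4 = 2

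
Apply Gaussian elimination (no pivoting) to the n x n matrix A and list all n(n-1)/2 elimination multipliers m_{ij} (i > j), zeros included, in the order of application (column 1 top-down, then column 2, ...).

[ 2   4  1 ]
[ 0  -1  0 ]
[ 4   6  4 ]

multipliers: 0, 2, 2

Forward elimination:
R2: entry in column 1 is already 0 -> m_{21} = 0 (no row operation needed)
R3 <- R3 - (2)*R1:  [  0  -2   2 ]
R3 <- R3 - (2)*R2:  [ 0  0  2 ]
Multipliers (in order of application): m_{21} = 0, m_{31} = 2, m_{32} = 2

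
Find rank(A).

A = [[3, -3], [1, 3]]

Row reduction:
R2 <- R2 - (1/3)*R1:  [ 0  4 ]
Row echelon form:
[ 3  -3 ]
[ 0   4 ]
Nonzero rows / pivot columns: 2

rank(A) = 2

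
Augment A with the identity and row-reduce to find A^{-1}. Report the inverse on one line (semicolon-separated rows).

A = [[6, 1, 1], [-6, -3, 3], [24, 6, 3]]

Gauss-Jordan on [A | I]:
R1 <- (1/6)*R1:  [   1  1/6  1/6  |  1/6    0    0 ]
R2 <- R2 - (-6)*R1:  [  0  -2   4  |   1   1   0 ]
R3 <- R3 - (24)*R1:  [  0   2  -1  |  -4   0   1 ]
R2 <- (1/-2)*R2:  [    0     1    -2  |  -1/2  -1/2     0 ]
R1 <- R1 - (1/6)*R2:  [    1     0   1/2  |   1/4  1/12     0 ]
R3 <- R3 - (2)*R2:  [  0   0   3  |  -3   1   1 ]
R3 <- (1/3)*R3:  [   0    0    1  |   -1  1/3  1/3 ]
R1 <- R1 - (1/2)*R3:  [     1      0      0  |    3/4  -1/12   -1/6 ]
R2 <- R2 - (-2)*R3:  [    0     1     0  |  -5/2   1/6   2/3 ]
Right block of [I | A^{-1}] is the inverse:
[  3/4  -1/12  -1/6 ]
[ -5/2    1/6   2/3 ]
[   -1    1/3   1/3 ]

inverse = [3/4 -1/12 -1/6; -5/2 1/6 2/3; -1 1/3 1/3]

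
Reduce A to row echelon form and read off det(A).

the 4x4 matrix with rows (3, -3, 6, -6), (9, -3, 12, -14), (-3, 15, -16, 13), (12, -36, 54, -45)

det(A) = -72

Forward elimination:
R2 <- R2 - (3)*R1:  [  0   6  -6   4 ]
R3 <- R3 - (-1)*R1:  [   0   12  -10    7 ]
R4 <- R4 - (4)*R1:  [   0  -24   30  -21 ]
R3 <- R3 - (2)*R2:  [  0   0   2  -1 ]
R4 <- R4 - (-4)*R2:  [  0   0   6  -5 ]
R4 <- R4 - (3)*R3:  [  0   0   0  -2 ]
Upper-triangular form:
[ 3  -3   6  -6 ]
[ 0   6  -6   4 ]
[ 0   0   2  -1 ]
[ 0   0   0  -2 ]
det(A) = (-1)^0 * (3) * (6) * (2) * (-2) = -72  (0 row swaps -> sign +1)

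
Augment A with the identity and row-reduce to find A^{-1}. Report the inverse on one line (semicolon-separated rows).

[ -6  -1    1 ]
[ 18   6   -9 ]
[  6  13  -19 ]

inverse = [-1/36 1/18 -1/36; -8/3 -1 1/3; -11/6 -2/3 1/6]

Gauss-Jordan on [A | I]:
R1 <- (1/-6)*R1:  [    1   1/6  -1/6  |  -1/6     0     0 ]
R2 <- R2 - (18)*R1:  [  0   3  -6  |   3   1   0 ]
R3 <- R3 - (6)*R1:  [   0   12  -18  |    1    0    1 ]
R2 <- (1/3)*R2:  [   0    1   -2  |    1  1/3    0 ]
R1 <- R1 - (1/6)*R2:  [     1      0    1/6  |   -1/3  -1/18      0 ]
R3 <- R3 - (12)*R2:  [   0    0    6  |  -11   -4    1 ]
R3 <- (1/6)*R3:  [     0      0      1  |  -11/6   -2/3    1/6 ]
R1 <- R1 - (1/6)*R3:  [     1      0      0  |  -1/36   1/18  -1/36 ]
R2 <- R2 - (-2)*R3:  [    0     1     0  |  -8/3    -1   1/3 ]
Right block of [I | A^{-1}] is the inverse:
[ -1/36  1/18  -1/36 ]
[  -8/3    -1    1/3 ]
[ -11/6  -2/3    1/6 ]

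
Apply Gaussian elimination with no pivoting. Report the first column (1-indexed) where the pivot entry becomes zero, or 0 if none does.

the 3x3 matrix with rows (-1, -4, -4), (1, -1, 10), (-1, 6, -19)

Naive forward elimination:
R2 <- R2 - (-1)*R1:  [  0  -5   6 ]
R3 <- R3 - (1)*R1:  [   0   10  -15 ]
R3 <- R3 - (-2)*R2:  [  0   0  -3 ]
All pivots nonzero; naive elimination completes without hitting a zero pivot.

first zero-pivot column = 0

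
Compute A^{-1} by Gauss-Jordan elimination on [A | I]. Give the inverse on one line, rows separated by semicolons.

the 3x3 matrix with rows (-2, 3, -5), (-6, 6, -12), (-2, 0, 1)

Gauss-Jordan on [A | I]:
R1 <- (1/-2)*R1:  [    1  -3/2   5/2  |  -1/2     0     0 ]
R2 <- R2 - (-6)*R1:  [  0  -3   3  |  -3   1   0 ]
R3 <- R3 - (-2)*R1:  [  0  -3   6  |  -1   0   1 ]
R2 <- (1/-3)*R2:  [    0     1    -1  |     1  -1/3     0 ]
R1 <- R1 - (-3/2)*R2:  [    1     0     1  |     1  -1/2     0 ]
R3 <- R3 - (-3)*R2:  [  0   0   3  |   2  -1   1 ]
R3 <- (1/3)*R3:  [    0     0     1  |   2/3  -1/3   1/3 ]
R1 <- R1 - (1)*R3:  [    1     0     0  |   1/3  -1/6  -1/3 ]
R2 <- R2 - (-1)*R3:  [    0     1     0  |   5/3  -2/3   1/3 ]
Right block of [I | A^{-1}] is the inverse:
[ 1/3  -1/6  -1/3 ]
[ 5/3  -2/3   1/3 ]
[ 2/3  -1/3   1/3 ]

inverse = [1/3 -1/6 -1/3; 5/3 -2/3 1/3; 2/3 -1/3 1/3]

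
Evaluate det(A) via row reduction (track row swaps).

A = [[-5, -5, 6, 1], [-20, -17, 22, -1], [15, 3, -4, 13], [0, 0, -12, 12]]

det(A) = -360

Forward elimination:
R2 <- R2 - (4)*R1:  [  0   3  -2  -5 ]
R3 <- R3 - (-3)*R1:  [   0  -12   14   16 ]
R3 <- R3 - (-4)*R2:  [  0   0   6  -4 ]
R4 <- R4 - (-2)*R3:  [ 0  0  0  4 ]
Upper-triangular form:
[ -5  -5   6   1 ]
[  0   3  -2  -5 ]
[  0   0   6  -4 ]
[  0   0   0   4 ]
det(A) = (-1)^0 * (-5) * (3) * (6) * (4) = -360  (0 row swaps -> sign +1)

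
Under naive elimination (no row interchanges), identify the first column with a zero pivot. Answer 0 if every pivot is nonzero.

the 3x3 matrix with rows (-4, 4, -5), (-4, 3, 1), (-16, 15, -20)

first zero-pivot column = 0

Naive forward elimination:
R2 <- R2 - (1)*R1:  [  0  -1   6 ]
R3 <- R3 - (4)*R1:  [  0  -1   0 ]
R3 <- R3 - (1)*R2:  [  0   0  -6 ]
All pivots nonzero; naive elimination completes without hitting a zero pivot.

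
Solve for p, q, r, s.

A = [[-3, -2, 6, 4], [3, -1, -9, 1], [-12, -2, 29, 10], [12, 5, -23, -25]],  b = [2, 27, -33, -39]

(4, -2, -1, 4)

Forward elimination on [A|b]:
R2 <- R2 - (-1)*R1:  [  0  -3  -3   5  29 ]
R3 <- R3 - (4)*R1:  [   0    6    5   -6  -41 ]
R4 <- R4 - (-4)*R1:  [   0   -3    1   -9  -31 ]
R3 <- R3 - (-2)*R2:  [  0   0  -1   4  17 ]
R4 <- R4 - (1)*R2:  [   0    0    4  -14  -60 ]
R4 <- R4 - (-4)*R3:  [ 0  0  0  2  8 ]
Row echelon form:
[ -3  -2   6  4  |   2 ]
[  0  -3  -3  5  |  29 ]
[  0   0  -1  4  |  17 ]
[  0   0   0  2  |   8 ]
Back-substitution:
s = (8) / 2 = 4
r = (17 - (4)*(4)) / -1 = -1
q = (29 - (-3)*(-1) - (5)*(4)) / -3 = -2
p = (2 - (-2)*(-2) - (6)*(-1) - (4)*(4)) / -3 = 4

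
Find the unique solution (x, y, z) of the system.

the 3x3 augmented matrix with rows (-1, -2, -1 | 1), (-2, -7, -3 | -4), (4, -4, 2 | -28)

Forward elimination on [A|b]:
R2 <- R2 - (2)*R1:  [  0  -3  -1  -6 ]
R3 <- R3 - (-4)*R1:  [   0  -12   -2  -24 ]
R3 <- R3 - (4)*R2:  [ 0  0  2  0 ]
Row echelon form:
[ -1  -2  -1  |   1 ]
[  0  -3  -1  |  -6 ]
[  0   0   2  |   0 ]
Back-substitution:
z = (0) / 2 = 0
y = (-6 - (-1)*(0)) / -3 = 2
x = (1 - (-2)*(2) - (-1)*(0)) / -1 = -5

(-5, 2, 0)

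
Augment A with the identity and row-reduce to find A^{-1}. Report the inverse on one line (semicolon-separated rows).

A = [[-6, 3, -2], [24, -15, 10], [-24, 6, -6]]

Gauss-Jordan on [A | I]:
R1 <- (1/-6)*R1:  [    1  -1/2   1/3  |  -1/6     0     0 ]
R2 <- R2 - (24)*R1:  [  0  -3   2  |   4   1   0 ]
R3 <- R3 - (-24)*R1:  [  0  -6   2  |  -4   0   1 ]
R2 <- (1/-3)*R2:  [    0     1  -2/3  |  -4/3  -1/3     0 ]
R1 <- R1 - (-1/2)*R2:  [    1     0     0  |  -5/6  -1/6     0 ]
R3 <- R3 - (-6)*R2:  [   0    0   -2  |  -12   -2    1 ]
R3 <- (1/-2)*R3:  [    0     0     1  |     6     1  -1/2 ]
R2 <- R2 - (-2/3)*R3:  [    0     1     0  |   8/3   1/3  -1/3 ]
Right block of [I | A^{-1}] is the inverse:
[ -5/6  -1/6     0 ]
[  8/3   1/3  -1/3 ]
[    6     1  -1/2 ]

inverse = [-5/6 -1/6 0; 8/3 1/3 -1/3; 6 1 -1/2]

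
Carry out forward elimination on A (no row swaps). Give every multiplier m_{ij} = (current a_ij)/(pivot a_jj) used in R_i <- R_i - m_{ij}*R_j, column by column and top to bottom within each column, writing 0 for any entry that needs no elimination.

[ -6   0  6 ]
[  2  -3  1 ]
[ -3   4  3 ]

Forward elimination:
R2 <- R2 - (-1/3)*R1:  [  0  -3   3 ]
R3 <- R3 - (1/2)*R1:  [ 0  4  0 ]
R3 <- R3 - (-4/3)*R2:  [ 0  0  4 ]
Multipliers (in order of application): m_{21} = -1/3, m_{31} = 1/2, m_{32} = -4/3

multipliers: -1/3, 1/2, -4/3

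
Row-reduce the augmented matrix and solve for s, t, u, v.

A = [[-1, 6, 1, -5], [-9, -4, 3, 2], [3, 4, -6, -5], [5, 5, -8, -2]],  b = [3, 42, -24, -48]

(-3, -3, 3, -3)

Forward elimination on [A|b]:
R2 <- R2 - (9)*R1:  [   0  -58   -6   47   15 ]
R3 <- R3 - (-3)*R1:  [   0   22   -3  -20  -15 ]
R4 <- R4 - (-5)*R1:  [   0   35   -3  -27  -33 ]
R3 <- R3 - (-11/29)*R2:  [       0        0  -153/29   -63/29  -270/29 ]
R4 <- R4 - (-35/58)*R2:  [        0         0   -192/29     79/58  -1389/58 ]
R4 <- R4 - (64/51)*R3:  [       0        0        0   139/34  -417/34 ]
Row echelon form:
[ -1    6        1      -5  |        3 ]
[  0  -58       -6      47  |       15 ]
[  0    0  -153/29  -63/29  |  -270/29 ]
[  0    0        0  139/34  |  -417/34 ]
Back-substitution:
v = (-417/34) / (139/34) = -3
u = (-270/29 - (-63/29)*(-3)) / (-153/29) = 3
t = (15 - (-6)*(3) - (47)*(-3)) / -58 = -3
s = (3 - (6)*(-3) - (1)*(3) - (-5)*(-3)) / -1 = -3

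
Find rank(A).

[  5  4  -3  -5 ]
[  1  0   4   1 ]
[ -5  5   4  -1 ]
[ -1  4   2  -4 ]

rank(A) = 4

Row reduction:
R2 <- R2 - (1/5)*R1:  [    0  -4/5  23/5     2 ]
R3 <- R3 - (-1)*R1:  [  0   9   1  -6 ]
R4 <- R4 - (-1/5)*R1:  [    0  24/5   7/5    -5 ]
R3 <- R3 - (-45/4)*R2:  [     0      0  211/4   33/2 ]
R4 <- R4 - (-6)*R2:  [  0   0  29   7 ]
R4 <- R4 - (116/211)*R3:  [        0         0         0  -437/211 ]
Row echelon form:
[ 5     4     -3        -5 ]
[ 0  -4/5   23/5         2 ]
[ 0     0  211/4      33/2 ]
[ 0     0      0  -437/211 ]
Nonzero rows / pivot columns: 4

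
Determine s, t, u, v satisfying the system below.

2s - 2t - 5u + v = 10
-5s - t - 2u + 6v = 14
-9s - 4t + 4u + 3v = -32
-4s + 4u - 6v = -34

Forward elimination on [A|b]:
R2 <- R2 - (-5/2)*R1:  [     0     -6  -29/2   17/2     39 ]
R3 <- R3 - (-9/2)*R1:  [     0    -13  -37/2   15/2     13 ]
R4 <- R4 - (-2)*R1:  [   0   -4   -6   -4  -14 ]
R3 <- R3 - (13/6)*R2:  [       0        0   155/12  -131/12   -143/2 ]
R4 <- R4 - (2/3)*R2:  [     0      0   11/3  -29/3    -40 ]
R4 <- R4 - (44/155)*R3:  [         0          0          0  -1018/155  -3054/155 ]
Row echelon form:
[ 2  -2      -5          1  |         10 ]
[ 0  -6   -29/2       17/2  |         39 ]
[ 0   0  155/12    -131/12  |     -143/2 ]
[ 0   0       0  -1018/155  |  -3054/155 ]
Back-substitution:
v = (-3054/155) / (-1018/155) = 3
u = (-143/2 - (-131/12)*(3)) / (155/12) = -3
t = (39 - (-29/2)*(-3) - (17/2)*(3)) / -6 = 5
s = (10 - (-2)*(5) - (-5)*(-3) - (1)*(3)) / 2 = 1

(1, 5, -3, 3)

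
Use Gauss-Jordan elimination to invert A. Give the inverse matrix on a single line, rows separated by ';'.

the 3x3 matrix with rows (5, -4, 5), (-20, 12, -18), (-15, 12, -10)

Gauss-Jordan on [A | I]:
R1 <- (1/5)*R1:  [    1  -4/5     1  |   1/5     0     0 ]
R2 <- R2 - (-20)*R1:  [  0  -4   2  |   4   1   0 ]
R3 <- R3 - (-15)*R1:  [ 0  0  5  |  3  0  1 ]
R2 <- (1/-4)*R2:  [    0     1  -1/2  |    -1  -1/4     0 ]
R1 <- R1 - (-4/5)*R2:  [    1     0   3/5  |  -3/5  -1/5     0 ]
R3 <- (1/5)*R3:  [   0    0    1  |  3/5    0  1/5 ]
R1 <- R1 - (3/5)*R3:  [      1       0       0  |  -24/25    -1/5   -3/25 ]
R2 <- R2 - (-1/2)*R3:  [     0      1      0  |  -7/10   -1/4   1/10 ]
Right block of [I | A^{-1}] is the inverse:
[ -24/25  -1/5  -3/25 ]
[  -7/10  -1/4   1/10 ]
[    3/5     0    1/5 ]

inverse = [-24/25 -1/5 -3/25; -7/10 -1/4 1/10; 3/5 0 1/5]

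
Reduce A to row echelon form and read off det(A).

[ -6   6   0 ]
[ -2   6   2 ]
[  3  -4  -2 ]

det(A) = 36

Forward elimination:
R2 <- R2 - (1/3)*R1:  [ 0  4  2 ]
R3 <- R3 - (-1/2)*R1:  [  0  -1  -2 ]
R3 <- R3 - (-1/4)*R2:  [    0     0  -3/2 ]
Upper-triangular form:
[ -6  6     0 ]
[  0  4     2 ]
[  0  0  -3/2 ]
det(A) = (-1)^0 * (-6) * (4) * (-3/2) = 36  (0 row swaps -> sign +1)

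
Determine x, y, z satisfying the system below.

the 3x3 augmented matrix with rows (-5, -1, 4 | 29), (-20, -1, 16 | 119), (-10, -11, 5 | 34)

Forward elimination on [A|b]:
R2 <- R2 - (4)*R1:  [ 0  3  0  3 ]
R3 <- R3 - (2)*R1:  [   0   -9   -3  -24 ]
R3 <- R3 - (-3)*R2:  [   0    0   -3  -15 ]
Row echelon form:
[ -5  -1   4  |   29 ]
[  0   3   0  |    3 ]
[  0   0  -3  |  -15 ]
Back-substitution:
z = (-15) / -3 = 5
y = (3) / 3 = 1
x = (29 - (-1)*(1) - (4)*(5)) / -5 = -2

(-2, 1, 5)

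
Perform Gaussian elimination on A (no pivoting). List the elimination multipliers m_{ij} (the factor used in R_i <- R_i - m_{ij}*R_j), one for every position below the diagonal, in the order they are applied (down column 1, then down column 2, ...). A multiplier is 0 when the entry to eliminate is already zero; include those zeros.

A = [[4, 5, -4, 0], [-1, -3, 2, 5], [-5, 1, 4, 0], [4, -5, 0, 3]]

Forward elimination:
R2 <- R2 - (-1/4)*R1:  [    0  -7/4     1     5 ]
R3 <- R3 - (-5/4)*R1:  [    0  29/4    -1     0 ]
R4 <- R4 - (1)*R1:  [   0  -10    4    3 ]
R3 <- R3 - (-29/7)*R2:  [     0      0   22/7  145/7 ]
R4 <- R4 - (40/7)*R2:  [      0       0   -12/7  -179/7 ]
R4 <- R4 - (-6/11)*R3:  [       0        0        0  -157/11 ]
Multipliers (in order of application): m_{21} = -1/4, m_{31} = -5/4, m_{41} = 1, m_{32} = -29/7, m_{42} = 40/7, m_{43} = -6/11

multipliers: -1/4, -5/4, 1, -29/7, 40/7, -6/11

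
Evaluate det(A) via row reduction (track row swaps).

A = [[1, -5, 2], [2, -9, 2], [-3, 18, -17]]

det(A) = -5

Forward elimination:
R2 <- R2 - (2)*R1:  [  0   1  -2 ]
R3 <- R3 - (-3)*R1:  [   0    3  -11 ]
R3 <- R3 - (3)*R2:  [  0   0  -5 ]
Upper-triangular form:
[ 1  -5   2 ]
[ 0   1  -2 ]
[ 0   0  -5 ]
det(A) = (-1)^0 * (1) * (1) * (-5) = -5  (0 row swaps -> sign +1)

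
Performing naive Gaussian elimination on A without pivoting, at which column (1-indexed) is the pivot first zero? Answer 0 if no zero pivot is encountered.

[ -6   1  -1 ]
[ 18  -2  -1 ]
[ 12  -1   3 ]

first zero-pivot column = 0

Naive forward elimination:
R2 <- R2 - (-3)*R1:  [  0   1  -4 ]
R3 <- R3 - (-2)*R1:  [ 0  1  1 ]
R3 <- R3 - (1)*R2:  [ 0  0  5 ]
All pivots nonzero; naive elimination completes without hitting a zero pivot.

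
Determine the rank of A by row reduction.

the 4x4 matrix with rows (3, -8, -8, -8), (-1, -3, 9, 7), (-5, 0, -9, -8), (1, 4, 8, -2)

rank(A) = 4

Row reduction:
R2 <- R2 - (-1/3)*R1:  [     0  -17/3   19/3   13/3 ]
R3 <- R3 - (-5/3)*R1:  [     0  -40/3  -67/3  -64/3 ]
R4 <- R4 - (1/3)*R1:  [    0  20/3  32/3   2/3 ]
R3 <- R3 - (40/17)*R2:  [       0        0  -633/17  -536/17 ]
R4 <- R4 - (-20/17)*R2:  [      0       0  308/17   98/17 ]
R4 <- R4 - (-308/633)*R3:  [         0          0          0  -6062/633 ]
Row echelon form:
[ 3     -8       -8         -8 ]
[ 0  -17/3     19/3       13/3 ]
[ 0      0  -633/17    -536/17 ]
[ 0      0        0  -6062/633 ]
Nonzero rows / pivot columns: 4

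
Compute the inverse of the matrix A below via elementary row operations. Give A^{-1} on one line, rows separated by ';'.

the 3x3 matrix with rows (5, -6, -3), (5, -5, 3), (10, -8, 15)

inverse = [17/5 -38/5 11/5; 3 -7 2; -2/3 4/3 -1/3]

Gauss-Jordan on [A | I]:
R1 <- (1/5)*R1:  [    1  -6/5  -3/5  |   1/5     0     0 ]
R2 <- R2 - (5)*R1:  [  0   1   6  |  -1   1   0 ]
R3 <- R3 - (10)*R1:  [  0   4  21  |  -2   0   1 ]
R1 <- R1 - (-6/5)*R2:  [    1     0  33/5  |    -1   6/5     0 ]
R3 <- R3 - (4)*R2:  [  0   0  -3  |   2  -4   1 ]
R3 <- (1/-3)*R3:  [    0     0     1  |  -2/3   4/3  -1/3 ]
R1 <- R1 - (33/5)*R3:  [     1      0      0  |   17/5  -38/5   11/5 ]
R2 <- R2 - (6)*R3:  [  0   1   0  |   3  -7   2 ]
Right block of [I | A^{-1}] is the inverse:
[ 17/5  -38/5  11/5 ]
[    3     -7     2 ]
[ -2/3    4/3  -1/3 ]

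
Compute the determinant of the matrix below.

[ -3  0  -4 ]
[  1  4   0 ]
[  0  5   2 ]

det(A) = -44

Forward elimination:
R2 <- R2 - (-1/3)*R1:  [    0     4  -4/3 ]
R3 <- R3 - (5/4)*R2:  [    0     0  11/3 ]
Upper-triangular form:
[ -3  0    -4 ]
[  0  4  -4/3 ]
[  0  0  11/3 ]
det(A) = (-1)^0 * (-3) * (4) * (11/3) = -44  (0 row swaps -> sign +1)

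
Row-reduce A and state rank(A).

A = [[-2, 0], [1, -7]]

Row reduction:
R2 <- R2 - (-1/2)*R1:  [  0  -7 ]
Row echelon form:
[ -2   0 ]
[  0  -7 ]
Nonzero rows / pivot columns: 2

rank(A) = 2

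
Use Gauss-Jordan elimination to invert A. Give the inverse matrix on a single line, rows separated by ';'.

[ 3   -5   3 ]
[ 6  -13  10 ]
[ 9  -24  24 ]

Gauss-Jordan on [A | I]:
R1 <- (1/3)*R1:  [    1  -5/3     1  |   1/3     0     0 ]
R2 <- R2 - (6)*R1:  [  0  -3   4  |  -2   1   0 ]
R3 <- R3 - (9)*R1:  [  0  -9  15  |  -3   0   1 ]
R2 <- (1/-3)*R2:  [    0     1  -4/3  |   2/3  -1/3     0 ]
R1 <- R1 - (-5/3)*R2:  [     1      0  -11/9  |   13/9   -5/9      0 ]
R3 <- R3 - (-9)*R2:  [  0   0   3  |   3  -3   1 ]
R3 <- (1/3)*R3:  [   0    0    1  |    1   -1  1/3 ]
R1 <- R1 - (-11/9)*R3:  [     1      0      0  |    8/3  -16/9  11/27 ]
R2 <- R2 - (-4/3)*R3:  [    0     1     0  |     2  -5/3   4/9 ]
Right block of [I | A^{-1}] is the inverse:
[ 8/3  -16/9  11/27 ]
[   2   -5/3    4/9 ]
[   1     -1    1/3 ]

inverse = [8/3 -16/9 11/27; 2 -5/3 4/9; 1 -1 1/3]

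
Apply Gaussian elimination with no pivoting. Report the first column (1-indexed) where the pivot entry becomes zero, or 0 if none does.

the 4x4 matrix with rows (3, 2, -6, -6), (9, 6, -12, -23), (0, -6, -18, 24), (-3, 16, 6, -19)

first zero-pivot column = 2

Naive forward elimination:
R2 <- R2 - (3)*R1:  [  0   0   6  -5 ]
R4 <- R4 - (-1)*R1:  [   0   18    0  -25 ]
Matrix at this point:
[ 3   2   -6   -6 ]
[ 0   0    6   -5 ]
[ 0  -6  -18   24 ]
[ 0  18    0  -25 ]
Pivot entry (2,2) is zero but row 3 has -6 in column 2 -> naive elimination stops; a row interchange (e.g. R2 <-> R3) would be required here.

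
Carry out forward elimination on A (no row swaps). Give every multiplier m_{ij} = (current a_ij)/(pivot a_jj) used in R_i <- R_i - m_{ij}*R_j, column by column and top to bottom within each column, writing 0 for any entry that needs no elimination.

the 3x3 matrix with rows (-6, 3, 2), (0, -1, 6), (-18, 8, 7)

multipliers: 0, 3, 1

Forward elimination:
R2: entry in column 1 is already 0 -> m_{21} = 0 (no row operation needed)
R3 <- R3 - (3)*R1:  [  0  -1   1 ]
R3 <- R3 - (1)*R2:  [  0   0  -5 ]
Multipliers (in order of application): m_{21} = 0, m_{31} = 3, m_{32} = 1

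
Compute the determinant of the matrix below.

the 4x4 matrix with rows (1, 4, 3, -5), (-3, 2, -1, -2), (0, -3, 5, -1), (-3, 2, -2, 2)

Forward elimination:
R2 <- R2 - (-3)*R1:  [   0   14    8  -17 ]
R4 <- R4 - (-3)*R1:  [   0   14    7  -13 ]
R3 <- R3 - (-3/14)*R2:  [      0       0    47/7  -65/14 ]
R4 <- R4 - (1)*R2:  [  0   0  -1   4 ]
R4 <- R4 - (-7/47)*R3:  [      0       0       0  311/94 ]
Upper-triangular form:
[ 1   4     3      -5 ]
[ 0  14     8     -17 ]
[ 0   0  47/7  -65/14 ]
[ 0   0     0  311/94 ]
det(A) = (-1)^0 * (1) * (14) * (47/7) * (311/94) = 311  (0 row swaps -> sign +1)

det(A) = 311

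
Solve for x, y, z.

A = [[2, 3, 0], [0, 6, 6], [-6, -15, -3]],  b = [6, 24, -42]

(-3, 4, 0)

Forward elimination on [A|b]:
R3 <- R3 - (-3)*R1:  [   0   -6   -3  -24 ]
R3 <- R3 - (-1)*R2:  [ 0  0  3  0 ]
Row echelon form:
[ 2  3  0  |   6 ]
[ 0  6  6  |  24 ]
[ 0  0  3  |   0 ]
Back-substitution:
z = (0) / 3 = 0
y = (24 - (6)*(0)) / 6 = 4
x = (6 - (3)*(4)) / 2 = -3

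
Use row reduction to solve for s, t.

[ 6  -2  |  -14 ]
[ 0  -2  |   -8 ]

Forward elimination on [A|b]:
Row echelon form:
[ 6  -2  |  -14 ]
[ 0  -2  |   -8 ]
Back-substitution:
t = (-8) / -2 = 4
s = (-14 - (-2)*(4)) / 6 = -1

(-1, 4)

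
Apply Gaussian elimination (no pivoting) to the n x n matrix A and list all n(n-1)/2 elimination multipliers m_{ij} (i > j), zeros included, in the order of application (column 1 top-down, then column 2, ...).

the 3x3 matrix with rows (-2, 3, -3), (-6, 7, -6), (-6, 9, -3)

multipliers: 3, 3, 0

Forward elimination:
R2 <- R2 - (3)*R1:  [  0  -2   3 ]
R3 <- R3 - (3)*R1:  [ 0  0  6 ]
R3: entry in column 2 is already 0 -> m_{32} = 0 (no row operation needed)
Multipliers (in order of application): m_{21} = 3, m_{31} = 3, m_{32} = 0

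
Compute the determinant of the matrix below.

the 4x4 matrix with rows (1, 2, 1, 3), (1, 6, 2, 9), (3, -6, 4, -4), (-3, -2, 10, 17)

Forward elimination:
R2 <- R2 - (1)*R1:  [ 0  4  1  6 ]
R3 <- R3 - (3)*R1:  [   0  -12    1  -13 ]
R4 <- R4 - (-3)*R1:  [  0   4  13  26 ]
R3 <- R3 - (-3)*R2:  [ 0  0  4  5 ]
R4 <- R4 - (1)*R2:  [  0   0  12  20 ]
R4 <- R4 - (3)*R3:  [ 0  0  0  5 ]
Upper-triangular form:
[ 1  2  1  3 ]
[ 0  4  1  6 ]
[ 0  0  4  5 ]
[ 0  0  0  5 ]
det(A) = (-1)^0 * (1) * (4) * (4) * (5) = 80  (0 row swaps -> sign +1)

det(A) = 80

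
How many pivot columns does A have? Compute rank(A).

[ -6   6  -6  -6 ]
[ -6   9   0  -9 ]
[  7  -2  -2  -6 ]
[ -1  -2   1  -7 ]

rank(A) = 4

Row reduction:
R2 <- R2 - (1)*R1:  [  0   3   6  -3 ]
R3 <- R3 - (-7/6)*R1:  [   0    5   -9  -13 ]
R4 <- R4 - (1/6)*R1:  [  0  -3   2  -6 ]
R3 <- R3 - (5/3)*R2:  [   0    0  -19   -8 ]
R4 <- R4 - (-1)*R2:  [  0   0   8  -9 ]
R4 <- R4 - (-8/19)*R3:  [       0        0        0  -235/19 ]
Row echelon form:
[ -6  6   -6       -6 ]
[  0  3    6       -3 ]
[  0  0  -19       -8 ]
[  0  0    0  -235/19 ]
Nonzero rows / pivot columns: 4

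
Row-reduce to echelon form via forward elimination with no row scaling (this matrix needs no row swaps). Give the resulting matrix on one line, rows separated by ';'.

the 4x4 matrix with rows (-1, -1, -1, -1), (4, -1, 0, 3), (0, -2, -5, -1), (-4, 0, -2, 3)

Forward elimination:
R2 <- R2 - (-4)*R1:  [  0  -5  -4  -1 ]
R4 <- R4 - (4)*R1:  [ 0  4  2  7 ]
R3 <- R3 - (2/5)*R2:  [     0      0  -17/5   -3/5 ]
R4 <- R4 - (-4/5)*R2:  [    0     0  -6/5  31/5 ]
R4 <- R4 - (6/17)*R3:  [      0       0       0  109/17 ]
Row echelon form:
[ -1  -1     -1      -1 ]
[  0  -5     -4      -1 ]
[  0   0  -17/5    -3/5 ]
[  0   0      0  109/17 ]

REF = [-1 -1 -1 -1; 0 -5 -4 -1; 0 0 -17/5 -3/5; 0 0 0 109/17]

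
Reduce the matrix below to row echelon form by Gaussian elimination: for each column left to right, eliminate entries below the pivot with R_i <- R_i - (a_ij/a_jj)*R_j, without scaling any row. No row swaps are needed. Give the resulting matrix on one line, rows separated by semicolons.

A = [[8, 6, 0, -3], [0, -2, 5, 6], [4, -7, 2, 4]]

REF = [8 6 0 -3; 0 -2 5 6; 0 0 -23 -49/2]

Forward elimination:
R3 <- R3 - (1/2)*R1:  [    0   -10     2  11/2 ]
R3 <- R3 - (5)*R2:  [     0      0    -23  -49/2 ]
Row echelon form:
[ 8   6    0     -3 ]
[ 0  -2    5      6 ]
[ 0   0  -23  -49/2 ]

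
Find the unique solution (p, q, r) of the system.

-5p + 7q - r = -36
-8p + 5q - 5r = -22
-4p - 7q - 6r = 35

(4, -3, -5)

Forward elimination on [A|b]:
R2 <- R2 - (8/5)*R1:  [     0  -31/5  -17/5  178/5 ]
R3 <- R3 - (4/5)*R1:  [     0  -63/5  -26/5  319/5 ]
R3 <- R3 - (63/31)*R2:  [       0        0    53/31  -265/31 ]
Row echelon form:
[ -5      7     -1  |      -36 ]
[  0  -31/5  -17/5  |    178/5 ]
[  0      0  53/31  |  -265/31 ]
Back-substitution:
r = (-265/31) / (53/31) = -5
q = (178/5 - (-17/5)*(-5)) / (-31/5) = -3
p = (-36 - (7)*(-3) - (-1)*(-5)) / -5 = 4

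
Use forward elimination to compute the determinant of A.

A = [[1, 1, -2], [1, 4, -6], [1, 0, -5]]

Forward elimination:
R2 <- R2 - (1)*R1:  [  0   3  -4 ]
R3 <- R3 - (1)*R1:  [  0  -1  -3 ]
R3 <- R3 - (-1/3)*R2:  [     0      0  -13/3 ]
Upper-triangular form:
[ 1  1     -2 ]
[ 0  3     -4 ]
[ 0  0  -13/3 ]
det(A) = (-1)^0 * (1) * (3) * (-13/3) = -13  (0 row swaps -> sign +1)

det(A) = -13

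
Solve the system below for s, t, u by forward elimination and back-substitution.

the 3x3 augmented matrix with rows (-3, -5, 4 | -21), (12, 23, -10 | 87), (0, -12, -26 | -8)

(-4, 5, -2)

Forward elimination on [A|b]:
R2 <- R2 - (-4)*R1:  [ 0  3  6  3 ]
R3 <- R3 - (-4)*R2:  [  0   0  -2   4 ]
Row echelon form:
[ -3  -5   4  |  -21 ]
[  0   3   6  |    3 ]
[  0   0  -2  |    4 ]
Back-substitution:
u = (4) / -2 = -2
t = (3 - (6)*(-2)) / 3 = 5
s = (-21 - (-5)*(5) - (4)*(-2)) / -3 = -4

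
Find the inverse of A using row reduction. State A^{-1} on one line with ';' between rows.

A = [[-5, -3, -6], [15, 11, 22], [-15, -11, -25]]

inverse = [-11/10 -3/10 0; 3/2 7/6 2/3; 0 -1/3 -1/3]

Gauss-Jordan on [A | I]:
R1 <- (1/-5)*R1:  [    1   3/5   6/5  |  -1/5     0     0 ]
R2 <- R2 - (15)*R1:  [ 0  2  4  |  3  1  0 ]
R3 <- R3 - (-15)*R1:  [  0  -2  -7  |  -3   0   1 ]
R2 <- (1/2)*R2:  [   0    1    2  |  3/2  1/2    0 ]
R1 <- R1 - (3/5)*R2:  [      1       0       0  |  -11/10   -3/10       0 ]
R3 <- R3 - (-2)*R2:  [  0   0  -3  |   0   1   1 ]
R3 <- (1/-3)*R3:  [    0     0     1  |     0  -1/3  -1/3 ]
R2 <- R2 - (2)*R3:  [   0    1    0  |  3/2  7/6  2/3 ]
Right block of [I | A^{-1}] is the inverse:
[ -11/10  -3/10     0 ]
[    3/2    7/6   2/3 ]
[      0   -1/3  -1/3 ]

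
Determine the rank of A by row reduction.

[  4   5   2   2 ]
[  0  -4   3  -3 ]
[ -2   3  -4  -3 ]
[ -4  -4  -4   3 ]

rank(A) = 4

Row reduction:
R3 <- R3 - (-1/2)*R1:  [    0  11/2    -3    -2 ]
R4 <- R4 - (-1)*R1:  [  0   1  -2   5 ]
R3 <- R3 - (-11/8)*R2:  [     0      0    9/8  -49/8 ]
R4 <- R4 - (-1/4)*R2:  [    0     0  -5/4  17/4 ]
R4 <- R4 - (-10/9)*R3:  [     0      0      0  -23/9 ]
Row echelon form:
[ 4   5    2      2 ]
[ 0  -4    3     -3 ]
[ 0   0  9/8  -49/8 ]
[ 0   0    0  -23/9 ]
Nonzero rows / pivot columns: 4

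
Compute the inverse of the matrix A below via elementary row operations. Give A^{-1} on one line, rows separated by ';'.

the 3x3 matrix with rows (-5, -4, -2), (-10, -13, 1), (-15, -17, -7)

inverse = [-18/25 -1/25 1/5; 17/30 -1/30 -1/6; 1/6 1/6 -1/6]

Gauss-Jordan on [A | I]:
R1 <- (1/-5)*R1:  [    1   4/5   2/5  |  -1/5     0     0 ]
R2 <- R2 - (-10)*R1:  [  0  -5   5  |  -2   1   0 ]
R3 <- R3 - (-15)*R1:  [  0  -5  -1  |  -3   0   1 ]
R2 <- (1/-5)*R2:  [    0     1    -1  |   2/5  -1/5     0 ]
R1 <- R1 - (4/5)*R2:  [      1       0     6/5  |  -13/25    4/25       0 ]
R3 <- R3 - (-5)*R2:  [  0   0  -6  |  -1  -1   1 ]
R3 <- (1/-6)*R3:  [    0     0     1  |   1/6   1/6  -1/6 ]
R1 <- R1 - (6/5)*R3:  [      1       0       0  |  -18/25   -1/25     1/5 ]
R2 <- R2 - (-1)*R3:  [     0      1      0  |  17/30  -1/30   -1/6 ]
Right block of [I | A^{-1}] is the inverse:
[ -18/25  -1/25   1/5 ]
[  17/30  -1/30  -1/6 ]
[    1/6    1/6  -1/6 ]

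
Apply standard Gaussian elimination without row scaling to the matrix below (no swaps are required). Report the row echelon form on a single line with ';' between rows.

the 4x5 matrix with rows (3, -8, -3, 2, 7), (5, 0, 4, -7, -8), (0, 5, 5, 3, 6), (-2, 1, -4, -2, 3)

REF = [3 -8 -3 2 7; 0 40/3 9 -31/3 -59/3; 0 0 13/8 55/8 107/8; 0 0 0 584/65 1728/65]

Forward elimination:
R2 <- R2 - (5/3)*R1:  [     0   40/3      9  -31/3  -59/3 ]
R4 <- R4 - (-2/3)*R1:  [     0  -13/3     -6   -2/3   23/3 ]
R3 <- R3 - (3/8)*R2:  [     0      0   13/8   55/8  107/8 ]
R4 <- R4 - (-13/40)*R2:  [       0        0  -123/40  -161/40    51/40 ]
R4 <- R4 - (-123/65)*R3:  [       0        0        0   584/65  1728/65 ]
Row echelon form:
[ 3    -8    -3       2        7 ]
[ 0  40/3     9   -31/3    -59/3 ]
[ 0     0  13/8    55/8    107/8 ]
[ 0     0     0  584/65  1728/65 ]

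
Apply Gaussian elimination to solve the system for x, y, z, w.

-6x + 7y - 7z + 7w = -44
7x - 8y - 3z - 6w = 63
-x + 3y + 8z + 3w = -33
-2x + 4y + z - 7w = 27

(5, 1, -2, -5)

Forward elimination on [A|b]:
R2 <- R2 - (-7/6)*R1:  [     0    1/6  -67/6   13/6   35/3 ]
R3 <- R3 - (1/6)*R1:  [     0   11/6   55/6   11/6  -77/3 ]
R4 <- R4 - (1/3)*R1:  [     0    5/3   10/3  -28/3  125/3 ]
R3 <- R3 - (11)*R2:  [    0     0   132   -22  -154 ]
R4 <- R4 - (10)*R2:  [   0    0  115  -31  -75 ]
R4 <- R4 - (115/132)*R3:  [     0      0      0  -71/6  355/6 ]
Row echelon form:
[ -6    7     -7      7  |    -44 ]
[  0  1/6  -67/6   13/6  |   35/3 ]
[  0    0    132    -22  |   -154 ]
[  0    0      0  -71/6  |  355/6 ]
Back-substitution:
w = (355/6) / (-71/6) = -5
z = (-154 - (-22)*(-5)) / 132 = -2
y = (35/3 - (-67/6)*(-2) - (13/6)*(-5)) / (1/6) = 1
x = (-44 - (7)*(1) - (-7)*(-2) - (7)*(-5)) / -6 = 5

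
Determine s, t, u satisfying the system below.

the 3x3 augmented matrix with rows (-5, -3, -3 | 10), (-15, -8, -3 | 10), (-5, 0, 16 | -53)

(1, -2, -3)

Forward elimination on [A|b]:
R2 <- R2 - (3)*R1:  [   0    1    6  -20 ]
R3 <- R3 - (1)*R1:  [   0    3   19  -63 ]
R3 <- R3 - (3)*R2:  [  0   0   1  -3 ]
Row echelon form:
[ -5  -3  -3  |   10 ]
[  0   1   6  |  -20 ]
[  0   0   1  |   -3 ]
Back-substitution:
u = (-3) / 1 = -3
t = (-20 - (6)*(-3)) / 1 = -2
s = (10 - (-3)*(-2) - (-3)*(-3)) / -5 = 1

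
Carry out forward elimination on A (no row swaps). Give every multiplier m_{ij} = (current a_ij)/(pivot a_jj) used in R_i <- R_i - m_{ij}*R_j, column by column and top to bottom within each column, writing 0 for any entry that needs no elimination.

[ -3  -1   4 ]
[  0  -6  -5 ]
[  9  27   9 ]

multipliers: 0, -3, -4

Forward elimination:
R2: entry in column 1 is already 0 -> m_{21} = 0 (no row operation needed)
R3 <- R3 - (-3)*R1:  [  0  24  21 ]
R3 <- R3 - (-4)*R2:  [ 0  0  1 ]
Multipliers (in order of application): m_{21} = 0, m_{31} = -3, m_{32} = -4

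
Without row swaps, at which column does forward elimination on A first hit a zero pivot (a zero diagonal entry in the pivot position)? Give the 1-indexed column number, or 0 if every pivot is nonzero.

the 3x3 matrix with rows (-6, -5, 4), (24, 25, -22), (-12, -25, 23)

Naive forward elimination:
R2 <- R2 - (-4)*R1:  [  0   5  -6 ]
R3 <- R3 - (2)*R1:  [   0  -15   15 ]
R3 <- R3 - (-3)*R2:  [  0   0  -3 ]
All pivots nonzero; naive elimination completes without hitting a zero pivot.

first zero-pivot column = 0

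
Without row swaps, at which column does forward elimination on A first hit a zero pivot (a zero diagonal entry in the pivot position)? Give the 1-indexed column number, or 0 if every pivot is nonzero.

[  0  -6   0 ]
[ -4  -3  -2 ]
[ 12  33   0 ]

first zero-pivot column = 1

Naive forward elimination:
Pivot entry (1,1) is zero but row 2 has -4 in column 1 -> naive elimination stops; a row interchange (e.g. R1 <-> R2) would be required here.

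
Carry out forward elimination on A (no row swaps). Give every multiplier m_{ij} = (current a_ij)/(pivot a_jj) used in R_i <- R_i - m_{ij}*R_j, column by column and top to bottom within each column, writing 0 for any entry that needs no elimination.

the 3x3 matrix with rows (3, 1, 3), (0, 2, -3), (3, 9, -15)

Forward elimination:
R2: entry in column 1 is already 0 -> m_{21} = 0 (no row operation needed)
R3 <- R3 - (1)*R1:  [   0    8  -18 ]
R3 <- R3 - (4)*R2:  [  0   0  -6 ]
Multipliers (in order of application): m_{21} = 0, m_{31} = 1, m_{32} = 4

multipliers: 0, 1, 4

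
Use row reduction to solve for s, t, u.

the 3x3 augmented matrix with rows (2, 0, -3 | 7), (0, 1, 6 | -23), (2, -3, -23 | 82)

(-1, -5, -3)

Forward elimination on [A|b]:
R3 <- R3 - (1)*R1:  [   0   -3  -20   75 ]
R3 <- R3 - (-3)*R2:  [  0   0  -2   6 ]
Row echelon form:
[ 2  0  -3  |    7 ]
[ 0  1   6  |  -23 ]
[ 0  0  -2  |    6 ]
Back-substitution:
u = (6) / -2 = -3
t = (-23 - (6)*(-3)) / 1 = -5
s = (7 - (-3)*(-3)) / 2 = -1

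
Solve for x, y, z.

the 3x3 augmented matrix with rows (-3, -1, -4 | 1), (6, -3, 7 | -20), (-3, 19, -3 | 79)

(1, 4, -2)

Forward elimination on [A|b]:
R2 <- R2 - (-2)*R1:  [   0   -5   -1  -18 ]
R3 <- R3 - (1)*R1:  [  0  20   1  78 ]
R3 <- R3 - (-4)*R2:  [  0   0  -3   6 ]
Row echelon form:
[ -3  -1  -4  |    1 ]
[  0  -5  -1  |  -18 ]
[  0   0  -3  |    6 ]
Back-substitution:
z = (6) / -3 = -2
y = (-18 - (-1)*(-2)) / -5 = 4
x = (1 - (-1)*(4) - (-4)*(-2)) / -3 = 1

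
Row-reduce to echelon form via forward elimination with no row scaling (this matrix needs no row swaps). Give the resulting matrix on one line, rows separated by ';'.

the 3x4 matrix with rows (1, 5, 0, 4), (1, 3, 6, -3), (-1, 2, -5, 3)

REF = [1 5 0 4; 0 -2 6 -7; 0 0 16 -35/2]

Forward elimination:
R2 <- R2 - (1)*R1:  [  0  -2   6  -7 ]
R3 <- R3 - (-1)*R1:  [  0   7  -5   7 ]
R3 <- R3 - (-7/2)*R2:  [     0      0     16  -35/2 ]
Row echelon form:
[ 1   5   0      4 ]
[ 0  -2   6     -7 ]
[ 0   0  16  -35/2 ]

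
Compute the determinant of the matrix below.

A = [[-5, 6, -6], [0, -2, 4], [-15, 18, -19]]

Forward elimination:
R3 <- R3 - (3)*R1:  [  0   0  -1 ]
Upper-triangular form:
[ -5   6  -6 ]
[  0  -2   4 ]
[  0   0  -1 ]
det(A) = (-1)^0 * (-5) * (-2) * (-1) = -10  (0 row swaps -> sign +1)

det(A) = -10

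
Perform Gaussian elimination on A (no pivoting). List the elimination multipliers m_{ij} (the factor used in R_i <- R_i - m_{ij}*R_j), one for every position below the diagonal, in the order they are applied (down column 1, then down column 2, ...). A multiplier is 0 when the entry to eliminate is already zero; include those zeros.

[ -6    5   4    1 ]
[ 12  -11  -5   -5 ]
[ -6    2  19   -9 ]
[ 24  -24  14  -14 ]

Forward elimination:
R2 <- R2 - (-2)*R1:  [  0  -1   3  -3 ]
R3 <- R3 - (1)*R1:  [   0   -3   15  -10 ]
R4 <- R4 - (-4)*R1:  [   0   -4   30  -10 ]
R3 <- R3 - (3)*R2:  [  0   0   6  -1 ]
R4 <- R4 - (4)*R2:  [  0   0  18   2 ]
R4 <- R4 - (3)*R3:  [ 0  0  0  5 ]
Multipliers (in order of application): m_{21} = -2, m_{31} = 1, m_{41} = -4, m_{32} = 3, m_{42} = 4, m_{43} = 3

multipliers: -2, 1, -4, 3, 4, 3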